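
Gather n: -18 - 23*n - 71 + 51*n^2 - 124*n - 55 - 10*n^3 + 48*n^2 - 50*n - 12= -10*n^3 + 99*n^2 - 197*n - 156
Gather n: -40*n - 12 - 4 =-40*n - 16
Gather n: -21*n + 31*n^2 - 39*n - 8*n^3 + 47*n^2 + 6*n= -8*n^3 + 78*n^2 - 54*n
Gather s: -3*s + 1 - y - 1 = -3*s - y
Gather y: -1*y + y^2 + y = y^2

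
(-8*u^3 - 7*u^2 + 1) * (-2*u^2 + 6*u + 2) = 16*u^5 - 34*u^4 - 58*u^3 - 16*u^2 + 6*u + 2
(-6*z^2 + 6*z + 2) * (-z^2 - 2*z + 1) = 6*z^4 + 6*z^3 - 20*z^2 + 2*z + 2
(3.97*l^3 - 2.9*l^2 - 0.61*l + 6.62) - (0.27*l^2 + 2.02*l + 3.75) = 3.97*l^3 - 3.17*l^2 - 2.63*l + 2.87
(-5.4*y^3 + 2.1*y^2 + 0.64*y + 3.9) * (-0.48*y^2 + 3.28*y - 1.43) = 2.592*y^5 - 18.72*y^4 + 14.3028*y^3 - 2.7758*y^2 + 11.8768*y - 5.577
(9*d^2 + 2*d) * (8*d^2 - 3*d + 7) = 72*d^4 - 11*d^3 + 57*d^2 + 14*d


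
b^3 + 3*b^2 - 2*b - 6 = (b + 3)*(b - sqrt(2))*(b + sqrt(2))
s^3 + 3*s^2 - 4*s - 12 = (s - 2)*(s + 2)*(s + 3)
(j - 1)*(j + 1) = j^2 - 1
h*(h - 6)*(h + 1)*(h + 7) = h^4 + 2*h^3 - 41*h^2 - 42*h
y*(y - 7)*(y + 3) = y^3 - 4*y^2 - 21*y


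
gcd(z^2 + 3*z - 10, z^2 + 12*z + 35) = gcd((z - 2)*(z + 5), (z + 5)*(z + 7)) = z + 5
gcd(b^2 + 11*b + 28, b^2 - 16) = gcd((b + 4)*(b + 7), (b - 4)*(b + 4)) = b + 4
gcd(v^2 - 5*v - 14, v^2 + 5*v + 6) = v + 2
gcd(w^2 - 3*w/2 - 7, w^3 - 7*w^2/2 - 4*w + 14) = w^2 - 3*w/2 - 7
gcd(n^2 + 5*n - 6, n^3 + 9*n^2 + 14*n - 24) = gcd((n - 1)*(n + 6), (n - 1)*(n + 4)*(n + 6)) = n^2 + 5*n - 6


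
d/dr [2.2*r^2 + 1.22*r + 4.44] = 4.4*r + 1.22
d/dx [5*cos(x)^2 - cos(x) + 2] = (1 - 10*cos(x))*sin(x)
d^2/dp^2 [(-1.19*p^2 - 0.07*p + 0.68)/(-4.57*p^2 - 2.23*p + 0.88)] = (2.8421709430404e-14*p^4 - 21.330932*p^3 - 56.496168*p^2 - 39.890616*p - 10.114712)/(95.443993*p^6 + 139.719981*p^5 + 13.042323*p^4 - 42.719441*p^3 - 2.511432*p^2 + 5.180736*p - 0.681472)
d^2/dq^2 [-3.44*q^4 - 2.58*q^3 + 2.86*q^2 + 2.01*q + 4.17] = -41.28*q^2 - 15.48*q + 5.72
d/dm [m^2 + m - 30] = 2*m + 1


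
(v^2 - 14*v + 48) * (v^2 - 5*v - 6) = v^4 - 19*v^3 + 112*v^2 - 156*v - 288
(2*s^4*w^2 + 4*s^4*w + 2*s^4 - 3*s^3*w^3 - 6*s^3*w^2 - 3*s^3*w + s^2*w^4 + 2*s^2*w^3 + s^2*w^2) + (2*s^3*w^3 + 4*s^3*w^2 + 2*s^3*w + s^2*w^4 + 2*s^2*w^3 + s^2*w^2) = 2*s^4*w^2 + 4*s^4*w + 2*s^4 - s^3*w^3 - 2*s^3*w^2 - s^3*w + 2*s^2*w^4 + 4*s^2*w^3 + 2*s^2*w^2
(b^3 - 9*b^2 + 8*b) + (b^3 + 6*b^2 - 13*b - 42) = 2*b^3 - 3*b^2 - 5*b - 42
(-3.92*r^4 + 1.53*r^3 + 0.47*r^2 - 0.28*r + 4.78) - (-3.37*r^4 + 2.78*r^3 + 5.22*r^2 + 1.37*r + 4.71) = -0.55*r^4 - 1.25*r^3 - 4.75*r^2 - 1.65*r + 0.0700000000000003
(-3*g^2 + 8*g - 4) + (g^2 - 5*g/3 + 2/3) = -2*g^2 + 19*g/3 - 10/3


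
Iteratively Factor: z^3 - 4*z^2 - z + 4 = (z - 4)*(z^2 - 1) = (z - 4)*(z - 1)*(z + 1)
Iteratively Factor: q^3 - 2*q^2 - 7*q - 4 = (q + 1)*(q^2 - 3*q - 4) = (q + 1)^2*(q - 4)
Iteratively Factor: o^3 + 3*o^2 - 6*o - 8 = (o + 4)*(o^2 - o - 2) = (o - 2)*(o + 4)*(o + 1)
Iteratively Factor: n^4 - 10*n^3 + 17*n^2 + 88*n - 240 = (n - 4)*(n^3 - 6*n^2 - 7*n + 60) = (n - 5)*(n - 4)*(n^2 - n - 12) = (n - 5)*(n - 4)*(n + 3)*(n - 4)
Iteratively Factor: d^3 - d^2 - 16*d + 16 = (d + 4)*(d^2 - 5*d + 4) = (d - 1)*(d + 4)*(d - 4)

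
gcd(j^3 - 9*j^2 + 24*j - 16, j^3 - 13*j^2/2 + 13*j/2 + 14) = j - 4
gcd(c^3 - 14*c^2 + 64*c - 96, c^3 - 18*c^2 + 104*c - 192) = c^2 - 10*c + 24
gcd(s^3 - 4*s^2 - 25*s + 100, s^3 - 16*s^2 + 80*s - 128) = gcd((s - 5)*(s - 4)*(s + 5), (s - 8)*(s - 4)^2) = s - 4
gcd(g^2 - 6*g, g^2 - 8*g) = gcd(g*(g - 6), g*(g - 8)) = g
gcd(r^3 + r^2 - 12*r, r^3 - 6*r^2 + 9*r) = r^2 - 3*r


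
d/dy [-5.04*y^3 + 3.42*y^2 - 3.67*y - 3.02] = -15.12*y^2 + 6.84*y - 3.67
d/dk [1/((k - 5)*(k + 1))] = 2*(2 - k)/(k^4 - 8*k^3 + 6*k^2 + 40*k + 25)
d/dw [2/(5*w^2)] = -4/(5*w^3)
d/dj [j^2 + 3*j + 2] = 2*j + 3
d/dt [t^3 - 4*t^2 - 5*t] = 3*t^2 - 8*t - 5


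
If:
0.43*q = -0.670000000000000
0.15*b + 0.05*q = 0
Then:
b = 0.52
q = -1.56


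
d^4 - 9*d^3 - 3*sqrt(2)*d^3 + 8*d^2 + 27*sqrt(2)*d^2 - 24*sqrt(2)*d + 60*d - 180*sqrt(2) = (d - 6)*(d - 5)*(d + 2)*(d - 3*sqrt(2))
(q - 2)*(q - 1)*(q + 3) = q^3 - 7*q + 6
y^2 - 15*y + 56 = (y - 8)*(y - 7)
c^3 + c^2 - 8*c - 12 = (c - 3)*(c + 2)^2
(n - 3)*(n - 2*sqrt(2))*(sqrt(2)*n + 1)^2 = 2*n^4 - 6*n^3 - 2*sqrt(2)*n^3 - 7*n^2 + 6*sqrt(2)*n^2 - 2*sqrt(2)*n + 21*n + 6*sqrt(2)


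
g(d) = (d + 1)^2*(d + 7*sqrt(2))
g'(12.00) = 738.39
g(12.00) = 3701.01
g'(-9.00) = 49.61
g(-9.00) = 57.57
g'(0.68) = 38.37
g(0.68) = 29.86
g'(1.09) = 50.30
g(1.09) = 48.00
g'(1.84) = 74.75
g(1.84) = 94.69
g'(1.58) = 65.89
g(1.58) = 76.41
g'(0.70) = 38.93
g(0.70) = 30.63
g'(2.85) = 112.99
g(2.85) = 188.98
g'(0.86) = 43.48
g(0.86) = 37.22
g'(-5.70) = -17.39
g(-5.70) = 92.77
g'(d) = (d + 1)^2 + (d + 7*sqrt(2))*(2*d + 2) = (d + 1)*(3*d + 1 + 14*sqrt(2))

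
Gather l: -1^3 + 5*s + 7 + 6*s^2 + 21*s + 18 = 6*s^2 + 26*s + 24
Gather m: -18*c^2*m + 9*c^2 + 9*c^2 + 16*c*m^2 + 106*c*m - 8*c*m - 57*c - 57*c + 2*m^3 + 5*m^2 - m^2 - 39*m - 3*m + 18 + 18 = 18*c^2 - 114*c + 2*m^3 + m^2*(16*c + 4) + m*(-18*c^2 + 98*c - 42) + 36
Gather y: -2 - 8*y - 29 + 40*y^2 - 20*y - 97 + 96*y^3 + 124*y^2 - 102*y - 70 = 96*y^3 + 164*y^2 - 130*y - 198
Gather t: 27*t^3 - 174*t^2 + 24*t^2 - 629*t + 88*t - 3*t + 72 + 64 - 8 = 27*t^3 - 150*t^2 - 544*t + 128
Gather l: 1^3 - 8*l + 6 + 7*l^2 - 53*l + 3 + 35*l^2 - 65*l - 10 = 42*l^2 - 126*l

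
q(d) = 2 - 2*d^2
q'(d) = -4*d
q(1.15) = -0.64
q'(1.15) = -4.60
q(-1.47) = -2.32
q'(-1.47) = 5.88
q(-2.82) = -13.90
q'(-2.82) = 11.28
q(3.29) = -19.65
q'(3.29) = -13.16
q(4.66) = -41.43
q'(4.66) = -18.64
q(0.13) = 1.97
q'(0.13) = -0.52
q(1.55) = -2.80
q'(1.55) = -6.20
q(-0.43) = 1.63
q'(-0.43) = 1.72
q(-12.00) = -286.00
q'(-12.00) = 48.00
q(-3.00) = -16.00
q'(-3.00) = 12.00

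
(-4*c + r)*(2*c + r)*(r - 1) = -8*c^2*r + 8*c^2 - 2*c*r^2 + 2*c*r + r^3 - r^2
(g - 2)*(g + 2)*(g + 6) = g^3 + 6*g^2 - 4*g - 24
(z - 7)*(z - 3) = z^2 - 10*z + 21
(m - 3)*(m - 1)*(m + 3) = m^3 - m^2 - 9*m + 9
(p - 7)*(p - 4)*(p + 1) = p^3 - 10*p^2 + 17*p + 28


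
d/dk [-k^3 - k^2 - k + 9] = -3*k^2 - 2*k - 1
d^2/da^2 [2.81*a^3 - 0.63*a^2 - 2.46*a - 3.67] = 16.86*a - 1.26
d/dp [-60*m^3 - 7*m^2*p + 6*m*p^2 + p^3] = -7*m^2 + 12*m*p + 3*p^2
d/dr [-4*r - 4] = -4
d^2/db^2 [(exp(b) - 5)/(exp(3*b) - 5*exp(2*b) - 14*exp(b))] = 2*(2*exp(5*b) - 30*exp(4*b) + 178*exp(3*b) - 215*exp(2*b) - 525*exp(b) - 490)*exp(-b)/(exp(6*b) - 15*exp(5*b) + 33*exp(4*b) + 295*exp(3*b) - 462*exp(2*b) - 2940*exp(b) - 2744)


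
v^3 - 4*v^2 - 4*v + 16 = (v - 4)*(v - 2)*(v + 2)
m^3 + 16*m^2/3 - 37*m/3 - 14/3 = (m - 2)*(m + 1/3)*(m + 7)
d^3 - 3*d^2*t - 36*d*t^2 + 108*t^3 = (d - 6*t)*(d - 3*t)*(d + 6*t)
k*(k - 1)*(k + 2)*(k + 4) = k^4 + 5*k^3 + 2*k^2 - 8*k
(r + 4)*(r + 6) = r^2 + 10*r + 24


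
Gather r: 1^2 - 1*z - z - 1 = -2*z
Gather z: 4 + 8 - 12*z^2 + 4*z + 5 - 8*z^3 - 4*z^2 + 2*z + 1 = -8*z^3 - 16*z^2 + 6*z + 18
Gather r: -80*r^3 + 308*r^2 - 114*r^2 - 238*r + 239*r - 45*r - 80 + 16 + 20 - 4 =-80*r^3 + 194*r^2 - 44*r - 48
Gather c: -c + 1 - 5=-c - 4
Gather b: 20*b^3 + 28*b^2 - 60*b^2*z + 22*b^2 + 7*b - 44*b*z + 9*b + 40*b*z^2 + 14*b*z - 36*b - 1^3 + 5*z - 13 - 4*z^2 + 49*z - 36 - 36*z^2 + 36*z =20*b^3 + b^2*(50 - 60*z) + b*(40*z^2 - 30*z - 20) - 40*z^2 + 90*z - 50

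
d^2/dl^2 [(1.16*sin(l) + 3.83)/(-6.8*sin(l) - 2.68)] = (155.95936*sin(l)^2 - 61.466336*sin(l) - 311.91872)/(314.432*sin(l)^3 + 371.7696*sin(l)^2 + 146.52096*sin(l) + 19.248832)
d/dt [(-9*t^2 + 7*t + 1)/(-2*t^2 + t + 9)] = (5*t^2 - 158*t + 62)/(4*t^4 - 4*t^3 - 35*t^2 + 18*t + 81)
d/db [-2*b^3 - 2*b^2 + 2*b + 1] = -6*b^2 - 4*b + 2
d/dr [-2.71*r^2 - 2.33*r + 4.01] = -5.42*r - 2.33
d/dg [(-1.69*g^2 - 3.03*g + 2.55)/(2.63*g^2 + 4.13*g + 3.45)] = (0.9892*g^2 - 25.074*g - 20.985)/(6.9169*g^4 + 21.7238*g^3 + 35.2039*g^2 + 28.497*g + 11.9025)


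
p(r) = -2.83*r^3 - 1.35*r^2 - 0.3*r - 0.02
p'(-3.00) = -68.61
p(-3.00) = 65.14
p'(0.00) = -0.30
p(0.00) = -0.02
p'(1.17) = -15.08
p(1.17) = -6.75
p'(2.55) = -62.39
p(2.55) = -56.49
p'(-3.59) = -100.03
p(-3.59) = 114.60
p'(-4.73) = -177.47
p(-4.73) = 270.68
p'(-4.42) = -154.23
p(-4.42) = 219.30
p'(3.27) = -99.91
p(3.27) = -114.39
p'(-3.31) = -84.38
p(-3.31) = 88.81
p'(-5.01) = -199.87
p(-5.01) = 323.47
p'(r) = -8.49*r^2 - 2.7*r - 0.3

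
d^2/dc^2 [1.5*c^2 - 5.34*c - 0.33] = 3.00000000000000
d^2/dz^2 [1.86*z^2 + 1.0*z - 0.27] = 3.72000000000000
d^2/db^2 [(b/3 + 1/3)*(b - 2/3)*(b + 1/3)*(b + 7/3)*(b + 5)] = 20*b^3/3 + 32*b^2 + 32*b + 188/81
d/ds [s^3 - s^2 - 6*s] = 3*s^2 - 2*s - 6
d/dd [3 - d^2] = -2*d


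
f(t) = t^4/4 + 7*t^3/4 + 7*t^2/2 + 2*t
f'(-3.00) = 1.25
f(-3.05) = -1.56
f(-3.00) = -1.50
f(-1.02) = 0.01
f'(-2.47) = 1.67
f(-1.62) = 0.23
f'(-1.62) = 0.19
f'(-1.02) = -0.74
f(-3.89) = -0.58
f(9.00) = 3217.50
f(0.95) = 6.76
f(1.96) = 34.23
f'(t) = t^3 + 21*t^2/4 + 7*t + 2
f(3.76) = 199.99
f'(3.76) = 155.70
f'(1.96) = 43.42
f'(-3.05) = 1.12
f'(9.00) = 1219.25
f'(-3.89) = -4.65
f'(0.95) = 14.25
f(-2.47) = -0.65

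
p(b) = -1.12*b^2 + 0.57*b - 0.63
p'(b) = 0.57 - 2.24*b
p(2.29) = -5.20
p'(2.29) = -4.56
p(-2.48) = -8.93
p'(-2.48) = 6.13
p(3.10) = -9.63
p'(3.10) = -6.37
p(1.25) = -1.67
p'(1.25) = -2.23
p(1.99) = -3.93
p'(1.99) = -3.89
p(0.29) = -0.56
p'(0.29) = -0.08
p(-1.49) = -3.97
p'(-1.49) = 3.91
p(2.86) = -8.16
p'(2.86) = -5.84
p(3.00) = -9.00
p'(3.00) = -6.15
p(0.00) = -0.63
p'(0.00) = 0.57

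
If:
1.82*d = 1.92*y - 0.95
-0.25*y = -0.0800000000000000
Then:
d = -0.18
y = 0.32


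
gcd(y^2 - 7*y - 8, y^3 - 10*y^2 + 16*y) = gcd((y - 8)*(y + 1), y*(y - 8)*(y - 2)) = y - 8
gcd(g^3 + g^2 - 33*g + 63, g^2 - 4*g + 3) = g - 3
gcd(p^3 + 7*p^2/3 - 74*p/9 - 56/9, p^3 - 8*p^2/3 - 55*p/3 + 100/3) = p + 4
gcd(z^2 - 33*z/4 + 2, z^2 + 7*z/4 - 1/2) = z - 1/4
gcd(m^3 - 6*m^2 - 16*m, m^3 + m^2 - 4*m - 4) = m + 2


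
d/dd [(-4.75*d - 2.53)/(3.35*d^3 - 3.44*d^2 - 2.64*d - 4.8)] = (31.825*d^3 + 9.0865*d^2 - 17.4064*d + 16.1208)/(11.2225*d^6 - 23.048*d^5 - 5.8544*d^4 - 13.9968*d^3 + 39.9936*d^2 + 25.344*d + 23.04)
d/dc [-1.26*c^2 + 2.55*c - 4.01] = 2.55 - 2.52*c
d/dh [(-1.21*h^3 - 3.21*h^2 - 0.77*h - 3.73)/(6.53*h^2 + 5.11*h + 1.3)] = (-7.9013*h^4 - 12.3662*h^3 - 16.094*h^2 + 40.3678*h + 18.0593)/(42.6409*h^4 + 66.7366*h^3 + 43.0901*h^2 + 13.286*h + 1.69)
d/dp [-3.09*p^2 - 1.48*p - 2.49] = -6.18*p - 1.48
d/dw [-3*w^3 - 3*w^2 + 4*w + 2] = -9*w^2 - 6*w + 4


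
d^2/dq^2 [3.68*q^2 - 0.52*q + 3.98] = 7.36000000000000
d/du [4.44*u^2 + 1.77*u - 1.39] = 8.88*u + 1.77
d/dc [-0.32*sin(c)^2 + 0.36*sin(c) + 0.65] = (0.36 - 0.64*sin(c))*cos(c)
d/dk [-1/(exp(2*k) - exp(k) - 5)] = (2*exp(k) - 1)*exp(k)/(-exp(2*k) + exp(k) + 5)^2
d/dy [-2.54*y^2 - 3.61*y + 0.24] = -5.08*y - 3.61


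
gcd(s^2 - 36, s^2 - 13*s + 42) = s - 6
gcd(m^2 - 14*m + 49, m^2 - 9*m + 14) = m - 7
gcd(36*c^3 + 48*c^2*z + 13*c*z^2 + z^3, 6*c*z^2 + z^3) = 6*c + z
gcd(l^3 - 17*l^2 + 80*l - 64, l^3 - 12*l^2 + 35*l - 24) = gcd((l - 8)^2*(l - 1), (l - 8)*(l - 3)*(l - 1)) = l^2 - 9*l + 8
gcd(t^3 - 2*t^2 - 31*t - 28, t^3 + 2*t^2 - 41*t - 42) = t + 1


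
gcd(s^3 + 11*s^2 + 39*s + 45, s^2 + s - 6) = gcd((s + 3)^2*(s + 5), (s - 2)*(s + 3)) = s + 3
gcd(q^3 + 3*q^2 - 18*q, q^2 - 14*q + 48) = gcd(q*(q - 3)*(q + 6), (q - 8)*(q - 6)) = 1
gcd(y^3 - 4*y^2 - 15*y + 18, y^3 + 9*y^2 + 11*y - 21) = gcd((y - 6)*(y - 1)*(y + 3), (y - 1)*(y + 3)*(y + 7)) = y^2 + 2*y - 3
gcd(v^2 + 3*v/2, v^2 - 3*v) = v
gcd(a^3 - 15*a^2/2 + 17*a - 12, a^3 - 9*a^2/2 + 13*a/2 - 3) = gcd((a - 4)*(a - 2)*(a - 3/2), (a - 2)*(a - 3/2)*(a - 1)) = a^2 - 7*a/2 + 3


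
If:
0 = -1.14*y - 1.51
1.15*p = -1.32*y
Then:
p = 1.52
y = -1.32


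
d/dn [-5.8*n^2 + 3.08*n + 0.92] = 3.08 - 11.6*n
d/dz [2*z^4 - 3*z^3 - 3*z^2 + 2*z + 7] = 8*z^3 - 9*z^2 - 6*z + 2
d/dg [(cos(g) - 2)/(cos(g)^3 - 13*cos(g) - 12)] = (3*cos(g)/2 - 3*cos(2*g) + cos(3*g)/2 + 35)*sin(g)/(-cos(g)^3 + 13*cos(g) + 12)^2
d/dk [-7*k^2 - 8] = -14*k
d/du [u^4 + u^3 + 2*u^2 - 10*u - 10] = 4*u^3 + 3*u^2 + 4*u - 10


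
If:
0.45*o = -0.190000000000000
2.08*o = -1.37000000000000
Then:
No Solution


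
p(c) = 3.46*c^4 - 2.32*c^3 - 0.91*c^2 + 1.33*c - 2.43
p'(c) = 13.84*c^3 - 6.96*c^2 - 1.82*c + 1.33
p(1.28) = 2.20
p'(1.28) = 16.62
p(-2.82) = 257.42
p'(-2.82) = -359.26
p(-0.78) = -1.64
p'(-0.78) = -8.05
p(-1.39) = 13.11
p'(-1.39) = -46.76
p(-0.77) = -1.72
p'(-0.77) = -7.71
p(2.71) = 134.94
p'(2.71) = 220.73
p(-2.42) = 140.57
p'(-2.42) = -231.17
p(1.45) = 5.81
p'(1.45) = 26.25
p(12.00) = 67620.09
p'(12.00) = 22892.77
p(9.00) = 20945.61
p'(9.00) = 9510.55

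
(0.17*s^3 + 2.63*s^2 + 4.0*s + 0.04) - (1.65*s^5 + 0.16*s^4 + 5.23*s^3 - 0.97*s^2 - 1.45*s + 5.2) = -1.65*s^5 - 0.16*s^4 - 5.06*s^3 + 3.6*s^2 + 5.45*s - 5.16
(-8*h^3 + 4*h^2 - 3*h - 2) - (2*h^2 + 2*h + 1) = -8*h^3 + 2*h^2 - 5*h - 3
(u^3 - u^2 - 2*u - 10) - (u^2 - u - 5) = u^3 - 2*u^2 - u - 5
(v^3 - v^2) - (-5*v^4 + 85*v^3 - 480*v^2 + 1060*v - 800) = 5*v^4 - 84*v^3 + 479*v^2 - 1060*v + 800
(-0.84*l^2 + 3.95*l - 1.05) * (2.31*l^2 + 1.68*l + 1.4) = -1.9404*l^4 + 7.7133*l^3 + 3.0345*l^2 + 3.766*l - 1.47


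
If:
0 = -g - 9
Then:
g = -9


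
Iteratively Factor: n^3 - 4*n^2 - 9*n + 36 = (n - 3)*(n^2 - n - 12) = (n - 3)*(n + 3)*(n - 4)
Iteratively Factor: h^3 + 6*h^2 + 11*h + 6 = (h + 2)*(h^2 + 4*h + 3) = (h + 1)*(h + 2)*(h + 3)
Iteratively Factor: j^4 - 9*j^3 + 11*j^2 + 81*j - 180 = (j + 3)*(j^3 - 12*j^2 + 47*j - 60) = (j - 4)*(j + 3)*(j^2 - 8*j + 15) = (j - 5)*(j - 4)*(j + 3)*(j - 3)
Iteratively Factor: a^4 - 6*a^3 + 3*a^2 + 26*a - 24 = (a - 4)*(a^3 - 2*a^2 - 5*a + 6) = (a - 4)*(a - 3)*(a^2 + a - 2) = (a - 4)*(a - 3)*(a - 1)*(a + 2)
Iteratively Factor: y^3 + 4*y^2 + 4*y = (y + 2)*(y^2 + 2*y) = y*(y + 2)*(y + 2)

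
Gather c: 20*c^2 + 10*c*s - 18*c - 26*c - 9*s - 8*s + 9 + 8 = 20*c^2 + c*(10*s - 44) - 17*s + 17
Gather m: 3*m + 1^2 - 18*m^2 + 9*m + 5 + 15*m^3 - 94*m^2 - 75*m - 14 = 15*m^3 - 112*m^2 - 63*m - 8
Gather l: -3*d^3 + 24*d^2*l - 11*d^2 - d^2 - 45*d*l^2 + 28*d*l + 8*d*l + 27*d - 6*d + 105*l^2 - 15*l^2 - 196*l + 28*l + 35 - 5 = -3*d^3 - 12*d^2 + 21*d + l^2*(90 - 45*d) + l*(24*d^2 + 36*d - 168) + 30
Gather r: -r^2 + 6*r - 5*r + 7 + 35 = -r^2 + r + 42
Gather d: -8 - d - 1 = -d - 9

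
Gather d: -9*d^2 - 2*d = -9*d^2 - 2*d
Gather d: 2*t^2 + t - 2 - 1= 2*t^2 + t - 3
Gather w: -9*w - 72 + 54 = -9*w - 18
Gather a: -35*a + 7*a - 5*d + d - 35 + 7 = -28*a - 4*d - 28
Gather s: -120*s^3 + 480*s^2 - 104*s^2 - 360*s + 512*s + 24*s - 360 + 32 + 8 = -120*s^3 + 376*s^2 + 176*s - 320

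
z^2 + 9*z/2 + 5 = (z + 2)*(z + 5/2)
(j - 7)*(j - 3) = j^2 - 10*j + 21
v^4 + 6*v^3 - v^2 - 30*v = v*(v - 2)*(v + 3)*(v + 5)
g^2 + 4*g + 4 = (g + 2)^2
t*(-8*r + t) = -8*r*t + t^2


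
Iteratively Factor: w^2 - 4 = (w - 2)*(w + 2)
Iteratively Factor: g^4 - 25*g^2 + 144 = (g - 3)*(g^3 + 3*g^2 - 16*g - 48) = (g - 4)*(g - 3)*(g^2 + 7*g + 12) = (g - 4)*(g - 3)*(g + 4)*(g + 3)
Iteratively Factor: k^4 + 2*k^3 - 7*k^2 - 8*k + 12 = (k - 2)*(k^3 + 4*k^2 + k - 6) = (k - 2)*(k + 3)*(k^2 + k - 2) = (k - 2)*(k + 2)*(k + 3)*(k - 1)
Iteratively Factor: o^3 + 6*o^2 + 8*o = (o)*(o^2 + 6*o + 8) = o*(o + 4)*(o + 2)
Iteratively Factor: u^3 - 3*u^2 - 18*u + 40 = (u - 2)*(u^2 - u - 20) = (u - 5)*(u - 2)*(u + 4)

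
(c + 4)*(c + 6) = c^2 + 10*c + 24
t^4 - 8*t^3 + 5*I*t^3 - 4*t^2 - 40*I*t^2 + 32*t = t*(t - 8)*(t + I)*(t + 4*I)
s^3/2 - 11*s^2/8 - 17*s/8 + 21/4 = (s/2 + 1)*(s - 3)*(s - 7/4)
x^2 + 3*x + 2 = (x + 1)*(x + 2)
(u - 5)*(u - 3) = u^2 - 8*u + 15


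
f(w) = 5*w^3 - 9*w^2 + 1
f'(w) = 15*w^2 - 18*w = 3*w*(5*w - 6)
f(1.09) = -3.22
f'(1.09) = -1.80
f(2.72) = 35.03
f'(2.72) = 62.02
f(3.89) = 159.13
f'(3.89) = 156.96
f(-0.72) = -5.53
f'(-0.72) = 20.74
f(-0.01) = 1.00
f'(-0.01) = 0.18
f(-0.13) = 0.84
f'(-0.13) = 2.59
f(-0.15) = 0.78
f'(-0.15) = 3.04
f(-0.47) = -1.51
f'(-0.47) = 11.77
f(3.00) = 55.00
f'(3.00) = 81.00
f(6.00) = 757.00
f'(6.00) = 432.00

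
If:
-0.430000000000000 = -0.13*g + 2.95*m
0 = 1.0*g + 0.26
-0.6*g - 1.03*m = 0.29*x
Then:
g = -0.26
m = -0.16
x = 1.10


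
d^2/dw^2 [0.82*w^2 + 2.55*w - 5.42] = 1.64000000000000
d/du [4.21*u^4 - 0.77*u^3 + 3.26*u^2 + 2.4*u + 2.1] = 16.84*u^3 - 2.31*u^2 + 6.52*u + 2.4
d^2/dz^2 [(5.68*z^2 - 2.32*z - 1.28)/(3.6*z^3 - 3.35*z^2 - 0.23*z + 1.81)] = (147.2256*z^6 - 180.4032*z^5 - 2.97216000000014*z^4 - 335.83072*z^3 + 308.21976*z^2 - 40.27848*z + 19.62688)/(46.656*z^9 - 130.248*z^8 + 112.2606*z^7 + 49.420225*z^6 - 138.143805*z^5 + 51.41445*z^4 + 43.737343*z^3 - 32.637558*z^2 - 2.260509*z + 5.929741)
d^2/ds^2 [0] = 0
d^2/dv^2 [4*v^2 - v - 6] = 8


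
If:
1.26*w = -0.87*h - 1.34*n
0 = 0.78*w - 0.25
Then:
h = -1.54022988505747*n - 0.464190981432361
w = 0.32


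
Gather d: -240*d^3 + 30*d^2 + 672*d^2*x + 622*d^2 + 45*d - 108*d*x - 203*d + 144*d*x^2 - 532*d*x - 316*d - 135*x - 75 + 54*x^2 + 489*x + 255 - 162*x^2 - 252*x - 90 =-240*d^3 + d^2*(672*x + 652) + d*(144*x^2 - 640*x - 474) - 108*x^2 + 102*x + 90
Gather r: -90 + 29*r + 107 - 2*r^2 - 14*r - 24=-2*r^2 + 15*r - 7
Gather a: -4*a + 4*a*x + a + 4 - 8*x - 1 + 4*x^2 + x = a*(4*x - 3) + 4*x^2 - 7*x + 3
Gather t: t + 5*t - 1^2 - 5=6*t - 6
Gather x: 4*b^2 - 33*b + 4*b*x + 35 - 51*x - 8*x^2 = 4*b^2 - 33*b - 8*x^2 + x*(4*b - 51) + 35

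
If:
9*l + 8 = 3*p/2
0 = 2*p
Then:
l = -8/9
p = 0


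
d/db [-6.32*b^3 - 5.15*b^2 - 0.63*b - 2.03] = -18.96*b^2 - 10.3*b - 0.63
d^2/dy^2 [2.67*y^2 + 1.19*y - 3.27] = 5.34000000000000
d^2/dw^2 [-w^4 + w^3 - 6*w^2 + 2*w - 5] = -12*w^2 + 6*w - 12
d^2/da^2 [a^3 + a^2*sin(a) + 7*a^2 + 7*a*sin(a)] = -a^2*sin(a) - 7*a*sin(a) + 4*a*cos(a) + 6*a + 2*sin(a) + 14*cos(a) + 14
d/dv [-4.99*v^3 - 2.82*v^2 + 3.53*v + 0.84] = -14.97*v^2 - 5.64*v + 3.53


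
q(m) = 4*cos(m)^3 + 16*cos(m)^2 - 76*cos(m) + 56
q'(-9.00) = -39.23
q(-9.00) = 135.50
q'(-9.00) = -39.23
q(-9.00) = 135.50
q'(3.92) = -65.09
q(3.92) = 116.78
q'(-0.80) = -34.35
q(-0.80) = 12.17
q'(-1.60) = -76.89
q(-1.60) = 58.23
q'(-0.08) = -2.57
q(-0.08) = 0.10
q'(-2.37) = -64.69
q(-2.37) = 117.22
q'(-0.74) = -30.90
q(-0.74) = 10.21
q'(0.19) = 6.23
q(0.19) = 0.58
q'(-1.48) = -72.70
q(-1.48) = 49.24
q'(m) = -12*sin(m)*cos(m)^2 - 32*sin(m)*cos(m) + 76*sin(m)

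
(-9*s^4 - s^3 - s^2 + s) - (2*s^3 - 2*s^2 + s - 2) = -9*s^4 - 3*s^3 + s^2 + 2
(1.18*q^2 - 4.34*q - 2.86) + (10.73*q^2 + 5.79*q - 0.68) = 11.91*q^2 + 1.45*q - 3.54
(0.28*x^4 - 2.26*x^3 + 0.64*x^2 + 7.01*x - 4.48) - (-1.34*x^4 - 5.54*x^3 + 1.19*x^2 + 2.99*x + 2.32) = 1.62*x^4 + 3.28*x^3 - 0.55*x^2 + 4.02*x - 6.8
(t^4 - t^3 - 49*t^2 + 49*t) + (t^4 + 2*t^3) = 2*t^4 + t^3 - 49*t^2 + 49*t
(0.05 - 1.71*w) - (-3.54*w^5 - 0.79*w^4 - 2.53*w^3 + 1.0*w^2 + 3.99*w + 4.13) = 3.54*w^5 + 0.79*w^4 + 2.53*w^3 - 1.0*w^2 - 5.7*w - 4.08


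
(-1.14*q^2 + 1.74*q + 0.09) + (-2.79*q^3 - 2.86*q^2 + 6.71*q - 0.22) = -2.79*q^3 - 4.0*q^2 + 8.45*q - 0.13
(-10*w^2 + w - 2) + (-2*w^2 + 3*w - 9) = -12*w^2 + 4*w - 11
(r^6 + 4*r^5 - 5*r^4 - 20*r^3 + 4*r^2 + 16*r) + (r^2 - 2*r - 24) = r^6 + 4*r^5 - 5*r^4 - 20*r^3 + 5*r^2 + 14*r - 24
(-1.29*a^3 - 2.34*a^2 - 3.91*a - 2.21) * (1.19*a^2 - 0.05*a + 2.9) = -1.5351*a^5 - 2.7201*a^4 - 8.2769*a^3 - 9.2204*a^2 - 11.2285*a - 6.409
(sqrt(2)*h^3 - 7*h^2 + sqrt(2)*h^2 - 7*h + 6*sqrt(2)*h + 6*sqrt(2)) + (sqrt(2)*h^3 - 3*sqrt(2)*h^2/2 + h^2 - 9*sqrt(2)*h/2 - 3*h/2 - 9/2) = 2*sqrt(2)*h^3 - 6*h^2 - sqrt(2)*h^2/2 - 17*h/2 + 3*sqrt(2)*h/2 - 9/2 + 6*sqrt(2)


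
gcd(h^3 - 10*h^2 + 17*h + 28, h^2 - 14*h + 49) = h - 7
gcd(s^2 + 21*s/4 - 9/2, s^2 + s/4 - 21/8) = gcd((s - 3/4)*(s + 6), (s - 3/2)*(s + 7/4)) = 1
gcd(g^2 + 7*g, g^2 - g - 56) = g + 7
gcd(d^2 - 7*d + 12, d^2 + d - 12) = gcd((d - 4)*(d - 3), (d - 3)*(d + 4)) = d - 3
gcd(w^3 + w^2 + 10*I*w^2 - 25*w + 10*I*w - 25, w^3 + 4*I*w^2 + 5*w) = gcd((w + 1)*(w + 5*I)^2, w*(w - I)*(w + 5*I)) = w + 5*I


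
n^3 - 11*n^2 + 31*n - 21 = (n - 7)*(n - 3)*(n - 1)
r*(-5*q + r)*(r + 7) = -5*q*r^2 - 35*q*r + r^3 + 7*r^2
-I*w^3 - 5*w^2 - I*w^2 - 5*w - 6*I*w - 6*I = (w + 1)*(w - 6*I)*(-I*w + 1)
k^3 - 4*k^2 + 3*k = k*(k - 3)*(k - 1)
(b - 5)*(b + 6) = b^2 + b - 30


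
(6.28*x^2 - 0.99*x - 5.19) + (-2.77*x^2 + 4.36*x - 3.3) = 3.51*x^2 + 3.37*x - 8.49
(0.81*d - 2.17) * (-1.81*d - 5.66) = -1.4661*d^2 - 0.6569*d + 12.2822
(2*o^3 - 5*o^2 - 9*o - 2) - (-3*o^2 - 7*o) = 2*o^3 - 2*o^2 - 2*o - 2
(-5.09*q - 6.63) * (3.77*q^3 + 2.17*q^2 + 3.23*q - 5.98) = -19.1893*q^4 - 36.0404*q^3 - 30.8278*q^2 + 9.0233*q + 39.6474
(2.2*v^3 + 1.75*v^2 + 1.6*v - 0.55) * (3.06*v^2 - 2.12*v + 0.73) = 6.732*v^5 + 0.691*v^4 + 2.792*v^3 - 3.7975*v^2 + 2.334*v - 0.4015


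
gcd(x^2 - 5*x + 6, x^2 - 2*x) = x - 2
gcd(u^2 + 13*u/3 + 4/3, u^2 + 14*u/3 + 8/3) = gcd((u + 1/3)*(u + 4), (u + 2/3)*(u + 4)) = u + 4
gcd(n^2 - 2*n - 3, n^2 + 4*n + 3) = n + 1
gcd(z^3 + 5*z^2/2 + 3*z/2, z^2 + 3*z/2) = z^2 + 3*z/2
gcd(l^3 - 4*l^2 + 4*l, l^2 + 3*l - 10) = l - 2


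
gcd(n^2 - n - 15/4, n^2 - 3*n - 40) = 1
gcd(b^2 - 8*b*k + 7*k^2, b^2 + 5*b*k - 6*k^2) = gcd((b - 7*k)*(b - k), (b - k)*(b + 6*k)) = b - k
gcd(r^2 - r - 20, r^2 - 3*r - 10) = r - 5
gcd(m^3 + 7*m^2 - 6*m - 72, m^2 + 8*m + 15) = 1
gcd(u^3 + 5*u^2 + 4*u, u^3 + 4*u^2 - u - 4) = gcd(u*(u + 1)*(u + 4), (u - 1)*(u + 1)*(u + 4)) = u^2 + 5*u + 4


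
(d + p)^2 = d^2 + 2*d*p + p^2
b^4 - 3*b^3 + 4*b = b*(b - 2)^2*(b + 1)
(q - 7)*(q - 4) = q^2 - 11*q + 28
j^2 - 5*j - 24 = (j - 8)*(j + 3)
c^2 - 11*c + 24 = (c - 8)*(c - 3)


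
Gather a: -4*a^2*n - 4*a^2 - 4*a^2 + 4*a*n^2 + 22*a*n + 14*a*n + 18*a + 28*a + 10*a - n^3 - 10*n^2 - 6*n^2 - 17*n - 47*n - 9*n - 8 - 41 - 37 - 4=a^2*(-4*n - 8) + a*(4*n^2 + 36*n + 56) - n^3 - 16*n^2 - 73*n - 90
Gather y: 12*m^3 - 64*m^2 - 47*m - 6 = 12*m^3 - 64*m^2 - 47*m - 6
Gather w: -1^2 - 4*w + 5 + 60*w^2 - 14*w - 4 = 60*w^2 - 18*w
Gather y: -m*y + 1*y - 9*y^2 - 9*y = -9*y^2 + y*(-m - 8)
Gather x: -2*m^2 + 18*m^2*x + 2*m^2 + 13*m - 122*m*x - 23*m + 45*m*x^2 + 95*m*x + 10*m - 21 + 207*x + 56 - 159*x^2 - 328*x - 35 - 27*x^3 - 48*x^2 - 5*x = -27*x^3 + x^2*(45*m - 207) + x*(18*m^2 - 27*m - 126)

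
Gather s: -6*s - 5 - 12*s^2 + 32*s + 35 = -12*s^2 + 26*s + 30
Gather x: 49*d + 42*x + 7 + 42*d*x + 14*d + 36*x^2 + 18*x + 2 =63*d + 36*x^2 + x*(42*d + 60) + 9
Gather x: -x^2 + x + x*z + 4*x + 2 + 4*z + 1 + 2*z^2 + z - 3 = -x^2 + x*(z + 5) + 2*z^2 + 5*z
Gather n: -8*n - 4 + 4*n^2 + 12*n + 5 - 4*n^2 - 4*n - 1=0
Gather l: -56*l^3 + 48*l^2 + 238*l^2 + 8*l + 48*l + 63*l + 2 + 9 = -56*l^3 + 286*l^2 + 119*l + 11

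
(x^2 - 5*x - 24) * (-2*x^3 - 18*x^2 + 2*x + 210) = -2*x^5 - 8*x^4 + 140*x^3 + 632*x^2 - 1098*x - 5040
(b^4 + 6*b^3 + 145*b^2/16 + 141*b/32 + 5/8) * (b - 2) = b^5 + 4*b^4 - 47*b^3/16 - 439*b^2/32 - 131*b/16 - 5/4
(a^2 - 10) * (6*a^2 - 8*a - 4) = 6*a^4 - 8*a^3 - 64*a^2 + 80*a + 40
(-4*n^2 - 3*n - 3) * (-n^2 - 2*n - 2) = 4*n^4 + 11*n^3 + 17*n^2 + 12*n + 6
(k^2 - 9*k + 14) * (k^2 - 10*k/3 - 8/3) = k^4 - 37*k^3/3 + 124*k^2/3 - 68*k/3 - 112/3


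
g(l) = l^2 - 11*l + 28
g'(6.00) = 1.00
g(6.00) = -2.00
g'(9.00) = 7.00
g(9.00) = 10.00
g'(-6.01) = -23.02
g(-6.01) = 130.23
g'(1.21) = -8.58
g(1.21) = 16.15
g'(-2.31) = -15.62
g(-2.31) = 58.75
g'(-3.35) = -17.70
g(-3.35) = 76.07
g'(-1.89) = -14.78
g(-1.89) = 52.36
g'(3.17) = -4.66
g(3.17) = 3.18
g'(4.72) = -1.56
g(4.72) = -1.64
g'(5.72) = 0.44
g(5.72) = -2.20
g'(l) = 2*l - 11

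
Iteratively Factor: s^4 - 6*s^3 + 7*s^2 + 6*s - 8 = (s + 1)*(s^3 - 7*s^2 + 14*s - 8) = (s - 1)*(s + 1)*(s^2 - 6*s + 8) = (s - 2)*(s - 1)*(s + 1)*(s - 4)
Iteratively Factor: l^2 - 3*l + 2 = (l - 2)*(l - 1)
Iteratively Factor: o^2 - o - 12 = (o + 3)*(o - 4)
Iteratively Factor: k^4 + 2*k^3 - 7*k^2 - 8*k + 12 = (k - 1)*(k^3 + 3*k^2 - 4*k - 12) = (k - 1)*(k + 2)*(k^2 + k - 6) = (k - 1)*(k + 2)*(k + 3)*(k - 2)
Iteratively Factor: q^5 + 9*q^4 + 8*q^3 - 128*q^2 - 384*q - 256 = (q + 4)*(q^4 + 5*q^3 - 12*q^2 - 80*q - 64) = (q - 4)*(q + 4)*(q^3 + 9*q^2 + 24*q + 16) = (q - 4)*(q + 4)^2*(q^2 + 5*q + 4) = (q - 4)*(q + 1)*(q + 4)^2*(q + 4)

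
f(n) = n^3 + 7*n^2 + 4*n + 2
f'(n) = 3*n^2 + 14*n + 4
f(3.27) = 124.90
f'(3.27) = 81.86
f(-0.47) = 1.56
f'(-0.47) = -1.92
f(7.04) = 726.00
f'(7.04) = 251.24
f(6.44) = 585.17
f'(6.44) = 218.58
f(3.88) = 181.31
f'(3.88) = 103.48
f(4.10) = 204.99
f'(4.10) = 111.83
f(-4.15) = 34.48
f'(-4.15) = -2.43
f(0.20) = 3.09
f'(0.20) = 6.92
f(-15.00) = -1858.00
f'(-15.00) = 469.00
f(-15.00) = -1858.00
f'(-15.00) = 469.00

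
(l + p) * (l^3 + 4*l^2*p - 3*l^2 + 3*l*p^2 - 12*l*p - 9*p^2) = l^4 + 5*l^3*p - 3*l^3 + 7*l^2*p^2 - 15*l^2*p + 3*l*p^3 - 21*l*p^2 - 9*p^3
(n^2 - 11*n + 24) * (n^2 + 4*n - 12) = n^4 - 7*n^3 - 32*n^2 + 228*n - 288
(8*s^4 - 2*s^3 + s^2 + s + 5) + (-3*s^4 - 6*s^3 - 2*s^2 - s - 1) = 5*s^4 - 8*s^3 - s^2 + 4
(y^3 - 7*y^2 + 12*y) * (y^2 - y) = y^5 - 8*y^4 + 19*y^3 - 12*y^2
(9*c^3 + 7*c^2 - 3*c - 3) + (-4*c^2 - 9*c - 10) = 9*c^3 + 3*c^2 - 12*c - 13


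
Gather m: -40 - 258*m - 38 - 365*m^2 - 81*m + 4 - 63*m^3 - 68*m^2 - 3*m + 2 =-63*m^3 - 433*m^2 - 342*m - 72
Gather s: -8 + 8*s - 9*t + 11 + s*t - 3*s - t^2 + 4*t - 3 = s*(t + 5) - t^2 - 5*t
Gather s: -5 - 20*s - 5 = -20*s - 10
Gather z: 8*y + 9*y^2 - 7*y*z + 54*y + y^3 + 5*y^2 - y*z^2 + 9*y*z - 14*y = y^3 + 14*y^2 - y*z^2 + 2*y*z + 48*y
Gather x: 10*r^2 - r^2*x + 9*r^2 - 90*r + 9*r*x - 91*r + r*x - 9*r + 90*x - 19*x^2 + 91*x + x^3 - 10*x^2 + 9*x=19*r^2 - 190*r + x^3 - 29*x^2 + x*(-r^2 + 10*r + 190)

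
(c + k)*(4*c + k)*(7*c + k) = 28*c^3 + 39*c^2*k + 12*c*k^2 + k^3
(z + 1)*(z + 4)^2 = z^3 + 9*z^2 + 24*z + 16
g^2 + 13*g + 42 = (g + 6)*(g + 7)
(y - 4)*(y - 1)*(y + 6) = y^3 + y^2 - 26*y + 24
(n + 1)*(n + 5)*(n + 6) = n^3 + 12*n^2 + 41*n + 30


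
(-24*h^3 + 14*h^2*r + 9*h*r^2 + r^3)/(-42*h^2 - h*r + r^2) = (-4*h^2 + 3*h*r + r^2)/(-7*h + r)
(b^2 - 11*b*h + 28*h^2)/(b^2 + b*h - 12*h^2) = (b^2 - 11*b*h + 28*h^2)/(b^2 + b*h - 12*h^2)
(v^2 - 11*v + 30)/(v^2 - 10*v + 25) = (v - 6)/(v - 5)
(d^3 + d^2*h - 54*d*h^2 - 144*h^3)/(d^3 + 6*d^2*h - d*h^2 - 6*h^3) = (d^2 - 5*d*h - 24*h^2)/(d^2 - h^2)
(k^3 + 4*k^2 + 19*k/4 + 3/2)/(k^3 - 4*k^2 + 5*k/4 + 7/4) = (2*k^2 + 7*k + 6)/(2*k^2 - 9*k + 7)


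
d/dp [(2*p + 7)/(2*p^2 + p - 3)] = (4*p^2 + 2*p - (2*p + 7)*(4*p + 1) - 6)/(2*p^2 + p - 3)^2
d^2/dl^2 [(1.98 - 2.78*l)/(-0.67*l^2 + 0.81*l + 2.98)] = ((7.1568 - 11.1756*l)*(-0.67*l^2 + 0.81*l + 2.98) - (1.34*l - 0.81)*(2.68*l - 1.62)*(2.78*l - 1.98))/(-0.67*l^2 + 0.81*l + 2.98)^3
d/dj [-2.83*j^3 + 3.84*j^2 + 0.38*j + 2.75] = -8.49*j^2 + 7.68*j + 0.38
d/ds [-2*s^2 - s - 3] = -4*s - 1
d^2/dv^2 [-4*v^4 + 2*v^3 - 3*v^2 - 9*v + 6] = -48*v^2 + 12*v - 6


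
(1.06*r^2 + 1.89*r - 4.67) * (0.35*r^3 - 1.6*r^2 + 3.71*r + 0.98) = 0.371*r^5 - 1.0345*r^4 - 0.725899999999999*r^3 + 15.5227*r^2 - 15.4735*r - 4.5766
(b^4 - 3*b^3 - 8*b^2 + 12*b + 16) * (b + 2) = b^5 - b^4 - 14*b^3 - 4*b^2 + 40*b + 32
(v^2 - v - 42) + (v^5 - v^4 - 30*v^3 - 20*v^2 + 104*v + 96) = v^5 - v^4 - 30*v^3 - 19*v^2 + 103*v + 54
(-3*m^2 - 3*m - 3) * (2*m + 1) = -6*m^3 - 9*m^2 - 9*m - 3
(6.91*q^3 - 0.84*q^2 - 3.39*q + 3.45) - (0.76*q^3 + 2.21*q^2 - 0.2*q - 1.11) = 6.15*q^3 - 3.05*q^2 - 3.19*q + 4.56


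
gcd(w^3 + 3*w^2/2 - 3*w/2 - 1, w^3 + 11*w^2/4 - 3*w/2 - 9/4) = w - 1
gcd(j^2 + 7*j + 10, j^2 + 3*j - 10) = j + 5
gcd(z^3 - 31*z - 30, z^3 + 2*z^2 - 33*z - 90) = z^2 - z - 30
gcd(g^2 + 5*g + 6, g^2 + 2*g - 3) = g + 3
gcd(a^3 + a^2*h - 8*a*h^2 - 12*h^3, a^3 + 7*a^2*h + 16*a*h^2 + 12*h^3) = a^2 + 4*a*h + 4*h^2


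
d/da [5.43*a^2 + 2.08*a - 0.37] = 10.86*a + 2.08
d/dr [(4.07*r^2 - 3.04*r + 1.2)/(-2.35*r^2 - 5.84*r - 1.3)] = (-30.9128*r^2 - 4.942*r + 10.96)/(5.5225*r^4 + 27.448*r^3 + 40.2156*r^2 + 15.184*r + 1.69)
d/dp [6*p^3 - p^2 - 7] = 2*p*(9*p - 1)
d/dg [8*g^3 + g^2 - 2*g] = 24*g^2 + 2*g - 2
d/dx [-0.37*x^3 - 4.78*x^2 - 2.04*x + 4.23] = -1.11*x^2 - 9.56*x - 2.04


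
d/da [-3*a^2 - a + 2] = -6*a - 1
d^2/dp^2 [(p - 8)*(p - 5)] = 2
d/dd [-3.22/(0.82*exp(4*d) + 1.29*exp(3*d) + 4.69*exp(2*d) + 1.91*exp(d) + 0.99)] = (10.5616*exp(3*d) + 12.4614*exp(2*d) + 30.2036*exp(d) + 6.1502)*exp(d)/(0.82*exp(4*d) + 1.29*exp(3*d) + 4.69*exp(2*d) + 1.91*exp(d) + 0.99)^2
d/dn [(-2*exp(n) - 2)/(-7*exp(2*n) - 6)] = 2*(-14*(exp(n) + 1)*exp(n) + 7*exp(2*n) + 6)*exp(n)/(7*exp(2*n) + 6)^2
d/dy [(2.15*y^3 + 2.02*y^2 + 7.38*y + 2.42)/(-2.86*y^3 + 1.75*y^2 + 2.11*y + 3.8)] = (3.5527136788005e-15*y^5 + 9.5397*y^4 + 51.2866*y^3 + 36.6208*y^2 + 6.882*y + 22.9378)/(8.1796*y^6 - 10.01*y^5 - 9.0067*y^4 - 14.351*y^3 + 17.7521*y^2 + 16.036*y + 14.44)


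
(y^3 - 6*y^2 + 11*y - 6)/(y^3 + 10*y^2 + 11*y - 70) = (y^2 - 4*y + 3)/(y^2 + 12*y + 35)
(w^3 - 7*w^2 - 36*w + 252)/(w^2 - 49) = (w^2 - 36)/(w + 7)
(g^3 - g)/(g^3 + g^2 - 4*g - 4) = g*(g - 1)/(g^2 - 4)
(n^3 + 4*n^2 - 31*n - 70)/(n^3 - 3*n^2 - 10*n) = (n + 7)/n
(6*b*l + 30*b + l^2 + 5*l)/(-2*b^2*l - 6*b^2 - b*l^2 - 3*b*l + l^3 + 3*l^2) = (-6*b*l - 30*b - l^2 - 5*l)/(2*b^2*l + 6*b^2 + b*l^2 + 3*b*l - l^3 - 3*l^2)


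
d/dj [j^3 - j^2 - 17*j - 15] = 3*j^2 - 2*j - 17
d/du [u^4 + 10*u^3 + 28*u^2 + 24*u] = 4*u^3 + 30*u^2 + 56*u + 24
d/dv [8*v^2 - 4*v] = 16*v - 4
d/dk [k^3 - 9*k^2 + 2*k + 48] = 3*k^2 - 18*k + 2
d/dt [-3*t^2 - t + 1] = -6*t - 1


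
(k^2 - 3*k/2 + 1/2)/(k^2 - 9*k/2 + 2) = (k - 1)/(k - 4)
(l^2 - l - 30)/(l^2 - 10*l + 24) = (l + 5)/(l - 4)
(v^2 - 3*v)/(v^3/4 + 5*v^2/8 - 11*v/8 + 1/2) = 8*v*(v - 3)/(2*v^3 + 5*v^2 - 11*v + 4)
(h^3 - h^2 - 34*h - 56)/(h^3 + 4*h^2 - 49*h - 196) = (h + 2)/(h + 7)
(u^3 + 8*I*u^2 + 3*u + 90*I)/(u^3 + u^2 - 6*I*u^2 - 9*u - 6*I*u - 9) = (u^2 + 11*I*u - 30)/(u^2 + u*(1 - 3*I) - 3*I)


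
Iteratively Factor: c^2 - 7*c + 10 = (c - 2)*(c - 5)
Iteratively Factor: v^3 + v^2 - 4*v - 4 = (v - 2)*(v^2 + 3*v + 2) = (v - 2)*(v + 1)*(v + 2)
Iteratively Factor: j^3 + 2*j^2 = (j)*(j^2 + 2*j) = j*(j + 2)*(j)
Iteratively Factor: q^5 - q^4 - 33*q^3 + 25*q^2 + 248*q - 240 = (q - 5)*(q^4 + 4*q^3 - 13*q^2 - 40*q + 48) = (q - 5)*(q + 4)*(q^3 - 13*q + 12) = (q - 5)*(q + 4)^2*(q^2 - 4*q + 3) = (q - 5)*(q - 3)*(q + 4)^2*(q - 1)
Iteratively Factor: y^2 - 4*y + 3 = (y - 3)*(y - 1)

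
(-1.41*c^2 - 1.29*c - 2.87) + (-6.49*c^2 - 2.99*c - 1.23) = -7.9*c^2 - 4.28*c - 4.1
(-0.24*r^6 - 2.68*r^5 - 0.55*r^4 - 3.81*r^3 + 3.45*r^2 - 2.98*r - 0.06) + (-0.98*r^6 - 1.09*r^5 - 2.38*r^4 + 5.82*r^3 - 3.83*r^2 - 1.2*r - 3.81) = -1.22*r^6 - 3.77*r^5 - 2.93*r^4 + 2.01*r^3 - 0.38*r^2 - 4.18*r - 3.87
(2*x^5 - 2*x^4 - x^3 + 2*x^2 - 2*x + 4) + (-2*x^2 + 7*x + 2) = 2*x^5 - 2*x^4 - x^3 + 5*x + 6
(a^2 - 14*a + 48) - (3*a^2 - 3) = -2*a^2 - 14*a + 51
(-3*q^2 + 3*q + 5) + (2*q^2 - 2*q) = -q^2 + q + 5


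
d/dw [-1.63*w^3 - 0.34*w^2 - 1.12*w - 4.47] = -4.89*w^2 - 0.68*w - 1.12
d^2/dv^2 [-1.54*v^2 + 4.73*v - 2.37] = -3.08000000000000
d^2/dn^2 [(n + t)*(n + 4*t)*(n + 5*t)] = 6*n + 20*t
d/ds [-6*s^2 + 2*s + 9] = 2 - 12*s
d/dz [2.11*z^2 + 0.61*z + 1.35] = 4.22*z + 0.61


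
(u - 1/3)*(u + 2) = u^2 + 5*u/3 - 2/3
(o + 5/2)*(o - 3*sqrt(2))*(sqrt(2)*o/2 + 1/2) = sqrt(2)*o^3/2 - 5*o^2/2 + 5*sqrt(2)*o^2/4 - 25*o/4 - 3*sqrt(2)*o/2 - 15*sqrt(2)/4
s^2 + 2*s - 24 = (s - 4)*(s + 6)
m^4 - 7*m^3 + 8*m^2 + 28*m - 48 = (m - 4)*(m - 3)*(m - 2)*(m + 2)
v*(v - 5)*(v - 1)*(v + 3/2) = v^4 - 9*v^3/2 - 4*v^2 + 15*v/2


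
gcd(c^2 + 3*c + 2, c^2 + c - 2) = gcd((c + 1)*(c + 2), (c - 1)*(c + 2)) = c + 2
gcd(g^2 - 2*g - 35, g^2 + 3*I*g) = 1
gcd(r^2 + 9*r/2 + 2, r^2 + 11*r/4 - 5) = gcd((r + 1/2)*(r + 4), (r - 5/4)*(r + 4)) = r + 4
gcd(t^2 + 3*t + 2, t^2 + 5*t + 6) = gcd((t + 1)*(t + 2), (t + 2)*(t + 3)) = t + 2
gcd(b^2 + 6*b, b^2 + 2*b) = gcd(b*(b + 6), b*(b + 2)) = b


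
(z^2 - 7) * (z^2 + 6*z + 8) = z^4 + 6*z^3 + z^2 - 42*z - 56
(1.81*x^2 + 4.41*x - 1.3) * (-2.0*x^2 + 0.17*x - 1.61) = -3.62*x^4 - 8.5123*x^3 + 0.4356*x^2 - 7.3211*x + 2.093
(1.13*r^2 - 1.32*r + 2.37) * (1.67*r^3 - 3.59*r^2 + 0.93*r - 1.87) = 1.8871*r^5 - 6.2611*r^4 + 9.7476*r^3 - 11.849*r^2 + 4.6725*r - 4.4319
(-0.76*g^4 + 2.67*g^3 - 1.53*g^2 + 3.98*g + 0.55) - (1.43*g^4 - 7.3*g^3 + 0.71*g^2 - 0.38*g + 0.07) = -2.19*g^4 + 9.97*g^3 - 2.24*g^2 + 4.36*g + 0.48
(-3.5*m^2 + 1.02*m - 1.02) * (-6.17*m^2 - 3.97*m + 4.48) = 21.595*m^4 + 7.6016*m^3 - 13.436*m^2 + 8.619*m - 4.5696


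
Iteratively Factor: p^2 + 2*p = (p + 2)*(p)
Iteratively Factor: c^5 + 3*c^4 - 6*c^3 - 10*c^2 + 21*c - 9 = (c - 1)*(c^4 + 4*c^3 - 2*c^2 - 12*c + 9) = (c - 1)^2*(c^3 + 5*c^2 + 3*c - 9) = (c - 1)^2*(c + 3)*(c^2 + 2*c - 3) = (c - 1)^2*(c + 3)^2*(c - 1)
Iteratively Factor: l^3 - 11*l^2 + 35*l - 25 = (l - 5)*(l^2 - 6*l + 5) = (l - 5)*(l - 1)*(l - 5)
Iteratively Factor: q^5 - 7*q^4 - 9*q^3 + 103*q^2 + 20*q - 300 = (q + 3)*(q^4 - 10*q^3 + 21*q^2 + 40*q - 100) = (q - 2)*(q + 3)*(q^3 - 8*q^2 + 5*q + 50) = (q - 5)*(q - 2)*(q + 3)*(q^2 - 3*q - 10) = (q - 5)^2*(q - 2)*(q + 3)*(q + 2)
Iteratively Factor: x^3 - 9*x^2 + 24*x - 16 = (x - 4)*(x^2 - 5*x + 4) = (x - 4)*(x - 1)*(x - 4)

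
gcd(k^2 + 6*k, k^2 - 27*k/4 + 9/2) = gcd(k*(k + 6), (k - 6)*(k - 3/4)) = 1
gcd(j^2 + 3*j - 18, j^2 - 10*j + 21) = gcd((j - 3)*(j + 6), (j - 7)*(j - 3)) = j - 3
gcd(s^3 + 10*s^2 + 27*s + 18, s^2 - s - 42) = s + 6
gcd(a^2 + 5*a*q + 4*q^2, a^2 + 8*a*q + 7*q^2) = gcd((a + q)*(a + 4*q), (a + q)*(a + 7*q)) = a + q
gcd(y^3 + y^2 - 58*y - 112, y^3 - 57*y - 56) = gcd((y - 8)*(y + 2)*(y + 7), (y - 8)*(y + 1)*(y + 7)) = y^2 - y - 56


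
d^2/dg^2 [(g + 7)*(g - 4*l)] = 2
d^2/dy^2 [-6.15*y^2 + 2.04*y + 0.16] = -12.3000000000000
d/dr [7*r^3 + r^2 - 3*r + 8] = 21*r^2 + 2*r - 3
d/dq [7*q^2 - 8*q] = 14*q - 8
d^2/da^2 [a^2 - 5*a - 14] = 2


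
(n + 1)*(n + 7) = n^2 + 8*n + 7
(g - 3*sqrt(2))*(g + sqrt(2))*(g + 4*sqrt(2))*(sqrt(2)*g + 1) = sqrt(2)*g^4 + 5*g^3 - 20*sqrt(2)*g^2 - 70*g - 24*sqrt(2)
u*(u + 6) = u^2 + 6*u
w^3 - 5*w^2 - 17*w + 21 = (w - 7)*(w - 1)*(w + 3)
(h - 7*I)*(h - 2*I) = h^2 - 9*I*h - 14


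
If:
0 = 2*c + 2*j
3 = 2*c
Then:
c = 3/2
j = -3/2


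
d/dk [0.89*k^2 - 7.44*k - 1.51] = 1.78*k - 7.44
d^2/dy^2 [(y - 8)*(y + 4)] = 2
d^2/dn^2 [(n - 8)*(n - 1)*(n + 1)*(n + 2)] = 12*n^2 - 36*n - 34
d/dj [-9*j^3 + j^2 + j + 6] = -27*j^2 + 2*j + 1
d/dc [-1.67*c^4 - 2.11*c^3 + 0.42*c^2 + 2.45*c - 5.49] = -6.68*c^3 - 6.33*c^2 + 0.84*c + 2.45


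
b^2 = b^2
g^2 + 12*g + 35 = (g + 5)*(g + 7)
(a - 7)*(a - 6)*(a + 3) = a^3 - 10*a^2 + 3*a + 126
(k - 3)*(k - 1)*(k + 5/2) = k^3 - 3*k^2/2 - 7*k + 15/2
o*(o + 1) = o^2 + o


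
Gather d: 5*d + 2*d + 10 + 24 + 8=7*d + 42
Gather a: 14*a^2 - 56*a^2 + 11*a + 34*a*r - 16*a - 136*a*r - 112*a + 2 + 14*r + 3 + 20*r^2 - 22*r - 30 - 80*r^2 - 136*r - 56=-42*a^2 + a*(-102*r - 117) - 60*r^2 - 144*r - 81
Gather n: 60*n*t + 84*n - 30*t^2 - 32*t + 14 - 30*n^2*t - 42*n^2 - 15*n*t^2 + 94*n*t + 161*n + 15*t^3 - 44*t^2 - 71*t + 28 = n^2*(-30*t - 42) + n*(-15*t^2 + 154*t + 245) + 15*t^3 - 74*t^2 - 103*t + 42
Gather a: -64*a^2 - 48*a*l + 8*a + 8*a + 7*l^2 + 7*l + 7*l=-64*a^2 + a*(16 - 48*l) + 7*l^2 + 14*l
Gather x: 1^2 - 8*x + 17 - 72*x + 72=90 - 80*x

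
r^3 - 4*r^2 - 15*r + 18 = (r - 6)*(r - 1)*(r + 3)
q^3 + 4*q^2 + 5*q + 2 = (q + 1)^2*(q + 2)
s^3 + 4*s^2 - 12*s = s*(s - 2)*(s + 6)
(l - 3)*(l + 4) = l^2 + l - 12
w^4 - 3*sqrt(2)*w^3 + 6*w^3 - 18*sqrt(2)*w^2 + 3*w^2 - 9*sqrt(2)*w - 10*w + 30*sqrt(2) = (w - 1)*(w + 2)*(w + 5)*(w - 3*sqrt(2))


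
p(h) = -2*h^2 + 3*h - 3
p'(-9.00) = 39.00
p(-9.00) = -192.00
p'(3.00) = -9.00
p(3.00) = -12.00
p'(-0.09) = 3.36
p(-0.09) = -3.29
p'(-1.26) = 8.04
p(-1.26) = -9.96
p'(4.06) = -13.24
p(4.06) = -23.79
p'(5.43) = -18.72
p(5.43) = -45.68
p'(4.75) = -16.00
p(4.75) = -33.88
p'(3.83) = -12.32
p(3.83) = -20.85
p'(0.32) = 1.72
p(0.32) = -2.24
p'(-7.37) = 32.48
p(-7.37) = -133.74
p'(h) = 3 - 4*h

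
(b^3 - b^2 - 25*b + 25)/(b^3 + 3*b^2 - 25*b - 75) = (b - 1)/(b + 3)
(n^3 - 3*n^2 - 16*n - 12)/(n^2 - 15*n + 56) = (n^3 - 3*n^2 - 16*n - 12)/(n^2 - 15*n + 56)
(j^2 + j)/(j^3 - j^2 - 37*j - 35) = j/(j^2 - 2*j - 35)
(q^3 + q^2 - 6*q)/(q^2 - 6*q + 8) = q*(q + 3)/(q - 4)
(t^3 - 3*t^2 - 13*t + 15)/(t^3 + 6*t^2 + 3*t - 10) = (t^2 - 2*t - 15)/(t^2 + 7*t + 10)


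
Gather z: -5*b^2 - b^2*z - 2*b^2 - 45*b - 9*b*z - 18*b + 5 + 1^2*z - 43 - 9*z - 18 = -7*b^2 - 63*b + z*(-b^2 - 9*b - 8) - 56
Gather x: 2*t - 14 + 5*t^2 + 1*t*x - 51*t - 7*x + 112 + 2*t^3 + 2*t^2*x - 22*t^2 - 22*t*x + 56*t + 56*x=2*t^3 - 17*t^2 + 7*t + x*(2*t^2 - 21*t + 49) + 98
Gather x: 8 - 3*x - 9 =-3*x - 1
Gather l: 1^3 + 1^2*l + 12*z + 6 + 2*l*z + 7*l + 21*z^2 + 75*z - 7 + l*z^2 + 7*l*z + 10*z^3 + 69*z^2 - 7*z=l*(z^2 + 9*z + 8) + 10*z^3 + 90*z^2 + 80*z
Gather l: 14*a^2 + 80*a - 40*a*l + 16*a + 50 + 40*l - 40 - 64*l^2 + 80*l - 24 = 14*a^2 + 96*a - 64*l^2 + l*(120 - 40*a) - 14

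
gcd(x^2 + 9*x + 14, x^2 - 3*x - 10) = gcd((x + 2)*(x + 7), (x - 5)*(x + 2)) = x + 2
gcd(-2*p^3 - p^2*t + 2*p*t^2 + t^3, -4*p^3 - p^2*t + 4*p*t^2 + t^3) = p^2 - t^2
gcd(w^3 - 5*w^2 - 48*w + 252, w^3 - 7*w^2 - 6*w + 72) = w - 6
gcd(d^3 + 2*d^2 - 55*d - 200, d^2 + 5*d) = d + 5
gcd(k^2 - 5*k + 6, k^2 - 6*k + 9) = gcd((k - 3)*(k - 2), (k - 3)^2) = k - 3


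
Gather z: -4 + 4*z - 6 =4*z - 10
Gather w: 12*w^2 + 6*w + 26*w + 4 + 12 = 12*w^2 + 32*w + 16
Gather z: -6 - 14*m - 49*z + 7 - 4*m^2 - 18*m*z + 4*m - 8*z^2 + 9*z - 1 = -4*m^2 - 10*m - 8*z^2 + z*(-18*m - 40)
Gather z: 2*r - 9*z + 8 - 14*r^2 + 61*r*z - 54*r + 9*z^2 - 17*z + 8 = -14*r^2 - 52*r + 9*z^2 + z*(61*r - 26) + 16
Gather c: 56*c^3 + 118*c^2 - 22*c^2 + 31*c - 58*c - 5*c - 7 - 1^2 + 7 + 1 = 56*c^3 + 96*c^2 - 32*c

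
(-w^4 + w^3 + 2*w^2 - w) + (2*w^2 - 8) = -w^4 + w^3 + 4*w^2 - w - 8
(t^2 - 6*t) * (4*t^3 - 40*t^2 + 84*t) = 4*t^5 - 64*t^4 + 324*t^3 - 504*t^2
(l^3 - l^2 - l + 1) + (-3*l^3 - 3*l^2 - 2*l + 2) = -2*l^3 - 4*l^2 - 3*l + 3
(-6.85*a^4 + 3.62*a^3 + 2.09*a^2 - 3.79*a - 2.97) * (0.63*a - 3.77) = -4.3155*a^5 + 28.1051*a^4 - 12.3307*a^3 - 10.267*a^2 + 12.4172*a + 11.1969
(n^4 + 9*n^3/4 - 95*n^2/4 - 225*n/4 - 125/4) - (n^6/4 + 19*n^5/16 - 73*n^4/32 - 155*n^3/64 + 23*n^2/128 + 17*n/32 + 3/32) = -n^6/4 - 19*n^5/16 + 105*n^4/32 + 299*n^3/64 - 3063*n^2/128 - 1817*n/32 - 1003/32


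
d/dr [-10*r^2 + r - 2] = 1 - 20*r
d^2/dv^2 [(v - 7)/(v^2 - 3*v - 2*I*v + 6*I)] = 2*((v - 7)*(-2*v + 3 + 2*I)^2 + (-3*v + 10 + 2*I)*(v^2 - 3*v - 2*I*v + 6*I))/(v^2 - 3*v - 2*I*v + 6*I)^3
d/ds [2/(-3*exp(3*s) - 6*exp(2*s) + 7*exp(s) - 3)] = (18*exp(2*s) + 24*exp(s) - 14)*exp(s)/(3*exp(3*s) + 6*exp(2*s) - 7*exp(s) + 3)^2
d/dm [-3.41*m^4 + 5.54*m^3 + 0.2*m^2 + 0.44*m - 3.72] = -13.64*m^3 + 16.62*m^2 + 0.4*m + 0.44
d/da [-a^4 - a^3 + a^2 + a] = -4*a^3 - 3*a^2 + 2*a + 1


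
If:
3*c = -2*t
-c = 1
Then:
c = -1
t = 3/2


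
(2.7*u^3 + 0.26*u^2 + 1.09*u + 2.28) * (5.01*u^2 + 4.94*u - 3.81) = 13.527*u^5 + 14.6406*u^4 - 3.5417*u^3 + 15.8168*u^2 + 7.1103*u - 8.6868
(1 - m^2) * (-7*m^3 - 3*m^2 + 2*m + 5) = 7*m^5 + 3*m^4 - 9*m^3 - 8*m^2 + 2*m + 5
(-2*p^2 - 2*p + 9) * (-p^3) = 2*p^5 + 2*p^4 - 9*p^3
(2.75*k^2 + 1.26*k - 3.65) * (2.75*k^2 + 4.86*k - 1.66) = 7.5625*k^4 + 16.83*k^3 - 8.4789*k^2 - 19.8306*k + 6.059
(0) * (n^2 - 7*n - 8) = 0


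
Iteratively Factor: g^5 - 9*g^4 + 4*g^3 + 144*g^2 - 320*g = (g - 4)*(g^4 - 5*g^3 - 16*g^2 + 80*g) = (g - 4)^2*(g^3 - g^2 - 20*g) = (g - 4)^2*(g + 4)*(g^2 - 5*g) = (g - 5)*(g - 4)^2*(g + 4)*(g)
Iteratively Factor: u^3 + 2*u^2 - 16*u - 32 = (u - 4)*(u^2 + 6*u + 8) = (u - 4)*(u + 2)*(u + 4)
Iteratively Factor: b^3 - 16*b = (b + 4)*(b^2 - 4*b) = b*(b + 4)*(b - 4)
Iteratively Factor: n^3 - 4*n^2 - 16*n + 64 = (n + 4)*(n^2 - 8*n + 16) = (n - 4)*(n + 4)*(n - 4)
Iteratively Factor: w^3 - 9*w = (w + 3)*(w^2 - 3*w) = (w - 3)*(w + 3)*(w)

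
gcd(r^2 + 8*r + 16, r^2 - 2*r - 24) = r + 4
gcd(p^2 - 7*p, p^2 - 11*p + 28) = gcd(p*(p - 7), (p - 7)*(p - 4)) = p - 7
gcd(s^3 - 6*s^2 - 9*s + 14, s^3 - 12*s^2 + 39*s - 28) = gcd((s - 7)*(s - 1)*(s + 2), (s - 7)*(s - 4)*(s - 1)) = s^2 - 8*s + 7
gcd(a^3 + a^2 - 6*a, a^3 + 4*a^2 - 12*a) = a^2 - 2*a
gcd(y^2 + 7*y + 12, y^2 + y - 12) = y + 4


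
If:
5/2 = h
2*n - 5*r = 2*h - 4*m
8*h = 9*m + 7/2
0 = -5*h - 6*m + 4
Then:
No Solution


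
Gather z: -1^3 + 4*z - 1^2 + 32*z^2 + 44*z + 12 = 32*z^2 + 48*z + 10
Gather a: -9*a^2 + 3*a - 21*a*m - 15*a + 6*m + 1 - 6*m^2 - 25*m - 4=-9*a^2 + a*(-21*m - 12) - 6*m^2 - 19*m - 3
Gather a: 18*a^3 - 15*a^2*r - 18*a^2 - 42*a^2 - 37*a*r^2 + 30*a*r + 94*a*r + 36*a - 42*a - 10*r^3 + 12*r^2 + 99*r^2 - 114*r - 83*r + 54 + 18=18*a^3 + a^2*(-15*r - 60) + a*(-37*r^2 + 124*r - 6) - 10*r^3 + 111*r^2 - 197*r + 72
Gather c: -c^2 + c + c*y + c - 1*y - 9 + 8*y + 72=-c^2 + c*(y + 2) + 7*y + 63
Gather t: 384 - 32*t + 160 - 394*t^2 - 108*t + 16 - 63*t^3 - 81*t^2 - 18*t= -63*t^3 - 475*t^2 - 158*t + 560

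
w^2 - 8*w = w*(w - 8)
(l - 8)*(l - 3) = l^2 - 11*l + 24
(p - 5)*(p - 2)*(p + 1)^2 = p^4 - 5*p^3 - 3*p^2 + 13*p + 10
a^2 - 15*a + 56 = (a - 8)*(a - 7)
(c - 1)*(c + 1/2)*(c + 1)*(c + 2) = c^4 + 5*c^3/2 - 5*c/2 - 1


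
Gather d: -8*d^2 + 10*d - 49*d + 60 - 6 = -8*d^2 - 39*d + 54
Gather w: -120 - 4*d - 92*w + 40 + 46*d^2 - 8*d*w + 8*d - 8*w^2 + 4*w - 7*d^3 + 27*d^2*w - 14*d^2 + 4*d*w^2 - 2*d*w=-7*d^3 + 32*d^2 + 4*d + w^2*(4*d - 8) + w*(27*d^2 - 10*d - 88) - 80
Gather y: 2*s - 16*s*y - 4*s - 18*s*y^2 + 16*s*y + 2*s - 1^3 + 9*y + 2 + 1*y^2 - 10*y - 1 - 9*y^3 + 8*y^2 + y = -9*y^3 + y^2*(9 - 18*s)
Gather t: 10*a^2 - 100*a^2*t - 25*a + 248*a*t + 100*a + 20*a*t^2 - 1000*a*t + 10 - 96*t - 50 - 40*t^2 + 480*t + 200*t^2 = 10*a^2 + 75*a + t^2*(20*a + 160) + t*(-100*a^2 - 752*a + 384) - 40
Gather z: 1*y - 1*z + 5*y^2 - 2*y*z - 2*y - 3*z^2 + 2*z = 5*y^2 - y - 3*z^2 + z*(1 - 2*y)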